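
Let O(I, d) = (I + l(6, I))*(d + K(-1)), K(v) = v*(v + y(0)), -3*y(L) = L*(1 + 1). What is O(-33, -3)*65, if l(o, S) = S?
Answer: 8580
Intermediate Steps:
y(L) = -2*L/3 (y(L) = -L*(1 + 1)/3 = -L*2/3 = -2*L/3)
K(v) = v**2 (K(v) = v*(v - 2/3*0) = v*(v + 0) = v*v = v**2)
O(I, d) = 2*I*(1 + d) (O(I, d) = (I + I)*(d + (-1)**2) = (2*I)*(d + 1) = (2*I)*(1 + d) = 2*I*(1 + d))
O(-33, -3)*65 = (2*(-33)*(1 - 3))*65 = (2*(-33)*(-2))*65 = 132*65 = 8580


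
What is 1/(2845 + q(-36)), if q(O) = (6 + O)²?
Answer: 1/3745 ≈ 0.00026702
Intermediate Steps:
1/(2845 + q(-36)) = 1/(2845 + (6 - 36)²) = 1/(2845 + (-30)²) = 1/(2845 + 900) = 1/3745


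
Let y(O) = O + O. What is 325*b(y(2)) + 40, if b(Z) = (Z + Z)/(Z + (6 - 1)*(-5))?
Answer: -1760/21 ≈ -83.810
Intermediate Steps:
y(O) = 2*O
b(Z) = 2*Z/(-25 + Z) (b(Z) = (2*Z)/(Z + 5*(-5)) = (2*Z)/(Z - 25) = (2*Z)/(-25 + Z) = 2*Z/(-25 + Z))
325*b(y(2)) + 40 = 325*(2*(2*2)/(-25 + 2*2)) + 40 = 325*(2*4/(-25 + 4)) + 40 = 325*(2*4/(-21)) + 40 = 325*(2*4*(-1/21)) + 40 = 325*(-8/21) + 40 = -2600/21 + 40 = -1760/21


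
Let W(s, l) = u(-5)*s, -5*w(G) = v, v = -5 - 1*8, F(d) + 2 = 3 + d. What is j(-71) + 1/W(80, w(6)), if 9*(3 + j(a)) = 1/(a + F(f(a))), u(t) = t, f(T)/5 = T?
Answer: -183769/61200 ≈ -3.0028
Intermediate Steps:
f(T) = 5*T
F(d) = 1 + d (F(d) = -2 + (3 + d) = 1 + d)
v = -13 (v = -5 - 8 = -13)
w(G) = 13/5 (w(G) = -⅕*(-13) = 13/5)
W(s, l) = -5*s
j(a) = -3 + 1/(9*(1 + 6*a)) (j(a) = -3 + 1/(9*(a + (1 + 5*a))) = -3 + 1/(9*(1 + 6*a)))
j(-71) + 1/W(80, w(6)) = 2*(-13 - 81*(-71))/(9*(1 + 6*(-71))) + 1/(-5*80) = 2*(-13 + 5751)/(9*(1 - 426)) + 1/(-400) = (2/9)*5738/(-425) - 1/400 = (2/9)*(-1/425)*5738 - 1/400 = -11476/3825 - 1/400 = -183769/61200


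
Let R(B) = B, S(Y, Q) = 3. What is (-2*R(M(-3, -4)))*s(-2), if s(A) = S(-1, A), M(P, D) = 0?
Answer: 0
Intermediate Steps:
s(A) = 3
(-2*R(M(-3, -4)))*s(-2) = -2*0*3 = 0*3 = 0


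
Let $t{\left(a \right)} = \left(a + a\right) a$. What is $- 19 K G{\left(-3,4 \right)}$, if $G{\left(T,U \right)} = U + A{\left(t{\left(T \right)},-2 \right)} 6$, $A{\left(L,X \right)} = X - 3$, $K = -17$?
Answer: $-8398$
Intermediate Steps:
$t{\left(a \right)} = 2 a^{2}$ ($t{\left(a \right)} = 2 a a = 2 a^{2}$)
$A{\left(L,X \right)} = -3 + X$
$G{\left(T,U \right)} = -30 + U$ ($G{\left(T,U \right)} = U + \left(-3 - 2\right) 6 = U - 30 = -30 + U$)
$- 19 K G{\left(-3,4 \right)} = \left(-19\right) \left(-17\right) \left(-30 + 4\right) = 323 \left(-26\right) = -8398$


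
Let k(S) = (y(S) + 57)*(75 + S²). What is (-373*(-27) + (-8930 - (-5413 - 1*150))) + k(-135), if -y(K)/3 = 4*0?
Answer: 1049804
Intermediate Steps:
y(K) = 0 (y(K) = -12*0 = -3*0 = 0)
k(S) = 4275 + 57*S² (k(S) = (0 + 57)*(75 + S²) = 57*(75 + S²) = 4275 + 57*S²)
(-373*(-27) + (-8930 - (-5413 - 1*150))) + k(-135) = (-373*(-27) + (-8930 - (-5413 - 1*150))) + (4275 + 57*(-135)²) = (10071 + (-8930 - (-5413 - 150))) + (4275 + 57*18225) = (10071 + (-8930 - 1*(-5563))) + (4275 + 1038825) = (10071 + (-8930 + 5563)) + 1043100 = (10071 - 3367) + 1043100 = 6704 + 1043100 = 1049804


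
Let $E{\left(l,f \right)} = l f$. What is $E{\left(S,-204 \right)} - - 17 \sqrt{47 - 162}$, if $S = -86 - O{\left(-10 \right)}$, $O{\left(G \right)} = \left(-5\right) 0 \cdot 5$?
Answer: $17544 + 17 i \sqrt{115} \approx 17544.0 + 182.3 i$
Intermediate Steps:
$O{\left(G \right)} = 0$ ($O{\left(G \right)} = 0 \cdot 5 = 0$)
$S = -86$ ($S = -86 - 0 = -86 + 0 = -86$)
$E{\left(l,f \right)} = f l$
$E{\left(S,-204 \right)} - - 17 \sqrt{47 - 162} = \left(-204\right) \left(-86\right) - - 17 \sqrt{47 - 162} = 17544 - - 17 \sqrt{-115} = 17544 - - 17 i \sqrt{115} = 17544 + 17 i \sqrt{115}$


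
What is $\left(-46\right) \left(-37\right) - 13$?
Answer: $1689$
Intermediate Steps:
$\left(-46\right) \left(-37\right) - 13 = 1702 - 13 = 1689$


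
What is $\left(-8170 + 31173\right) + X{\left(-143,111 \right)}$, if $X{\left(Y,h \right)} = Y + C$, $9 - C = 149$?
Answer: $22720$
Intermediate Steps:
$C = -140$ ($C = 9 - 149 = -140$)
$X{\left(Y,h \right)} = -140 + Y$ ($X{\left(Y,h \right)} = Y - 140 = -140 + Y$)
$\left(-8170 + 31173\right) + X{\left(-143,111 \right)} = \left(-8170 + 31173\right) - 283 = 23003 - 283 = 22720$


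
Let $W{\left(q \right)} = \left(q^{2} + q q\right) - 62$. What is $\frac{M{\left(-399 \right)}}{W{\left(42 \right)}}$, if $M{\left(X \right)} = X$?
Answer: $- \frac{399}{3466} \approx -0.11512$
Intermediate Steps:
$W{\left(q \right)} = -62 + 2 q^{2}$ ($W{\left(q \right)} = \left(q^{2} + q^{2}\right) - 62 = 2 q^{2} - 62 = -62 + 2 q^{2}$)
$\frac{M{\left(-399 \right)}}{W{\left(42 \right)}} = - \frac{399}{-62 + 2 \cdot 42^{2}} = - \frac{399}{-62 + 2 \cdot 1764} = - \frac{399}{-62 + 3528} = - \frac{399}{3466}$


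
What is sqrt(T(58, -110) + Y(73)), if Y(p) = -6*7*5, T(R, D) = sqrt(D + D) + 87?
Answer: sqrt(-123 + 2*I*sqrt(55)) ≈ 0.66749 + 11.111*I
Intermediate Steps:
T(R, D) = 87 + sqrt(2)*sqrt(D) (T(R, D) = sqrt(2*D) + 87 = sqrt(2)*sqrt(D) + 87 = 87 + sqrt(2)*sqrt(D))
Y(p) = -210 (Y(p) = -42*5 = -210)
sqrt(T(58, -110) + Y(73)) = sqrt((87 + sqrt(2)*sqrt(-110)) - 210) = sqrt((87 + sqrt(2)*(I*sqrt(110))) - 210) = sqrt((87 + 2*I*sqrt(55)) - 210) = sqrt(-123 + 2*I*sqrt(55))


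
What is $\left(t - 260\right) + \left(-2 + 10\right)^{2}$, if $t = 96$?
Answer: $-100$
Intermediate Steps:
$\left(t - 260\right) + \left(-2 + 10\right)^{2} = \left(96 - 260\right) + \left(-2 + 10\right)^{2} = -164 + 8^{2} = -164 + 64 = -100$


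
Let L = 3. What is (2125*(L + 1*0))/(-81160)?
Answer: -1275/16232 ≈ -0.078549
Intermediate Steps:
(2125*(L + 1*0))/(-81160) = (2125*(3 + 1*0))/(-81160) = (2125*(3 + 0))*(-1/81160) = (2125*3)*(-1/81160) = 6375*(-1/81160) = -1275/16232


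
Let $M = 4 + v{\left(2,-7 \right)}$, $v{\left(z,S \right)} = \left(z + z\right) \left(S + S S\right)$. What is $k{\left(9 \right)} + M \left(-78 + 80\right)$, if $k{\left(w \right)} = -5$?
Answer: $339$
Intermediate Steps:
$v{\left(z,S \right)} = 2 z \left(S + S^{2}\right)$
$M = 172$ ($M = 4 + 2 \left(-7\right) 2 \left(1 - 7\right) = 4 + 2 \left(-7\right) 2 \left(-6\right) = 4 + 168 = 172$)
$k{\left(9 \right)} + M \left(-78 + 80\right) = -5 + 172 \left(-78 + 80\right) = -5 + 172 \cdot 2 = -5 + 344 = 339$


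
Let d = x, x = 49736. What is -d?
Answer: -49736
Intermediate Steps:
d = 49736
-d = -1*49736 = -49736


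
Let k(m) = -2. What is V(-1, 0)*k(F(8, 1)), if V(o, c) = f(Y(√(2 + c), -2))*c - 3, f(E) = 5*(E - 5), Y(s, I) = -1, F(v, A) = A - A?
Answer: 6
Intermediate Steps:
F(v, A) = 0
f(E) = -25 + 5*E (f(E) = 5*(-5 + E) = -25 + 5*E)
V(o, c) = -3 - 30*c (V(o, c) = (-25 + 5*(-1))*c - 3 = (-25 - 5)*c - 3 = -30*c - 3 = -3 - 30*c)
V(-1, 0)*k(F(8, 1)) = (-3 - 30*0)*(-2) = (-3 + 0)*(-2) = -3*(-2) = 6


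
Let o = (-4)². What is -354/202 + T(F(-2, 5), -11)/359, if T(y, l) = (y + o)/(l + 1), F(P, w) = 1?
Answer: -637147/362590 ≈ -1.7572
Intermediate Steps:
o = 16
T(y, l) = (16 + y)/(1 + l) (T(y, l) = (y + 16)/(l + 1) = (16 + y)/(1 + l))
-354/202 + T(F(-2, 5), -11)/359 = -354/202 + ((16 + 1)/(1 - 11))/359 = -354*1/202 + (17/(-10))*(1/359) = -177/101 - ⅒*17*(1/359) = -177/101 - 17/10*1/359 = -177/101 - 17/3590 = -637147/362590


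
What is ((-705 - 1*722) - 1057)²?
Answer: 6170256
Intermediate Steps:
((-705 - 1*722) - 1057)² = ((-705 - 722) - 1057)² = (-1427 - 1057)² = (-2484)² = 6170256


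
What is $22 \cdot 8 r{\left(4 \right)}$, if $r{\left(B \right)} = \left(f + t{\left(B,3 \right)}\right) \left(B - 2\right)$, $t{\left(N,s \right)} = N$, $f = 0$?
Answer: $1408$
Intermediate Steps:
$r{\left(B \right)} = B \left(-2 + B\right)$ ($r{\left(B \right)} = \left(0 + B\right) \left(B - 2\right) = B \left(-2 + B\right)$)
$22 \cdot 8 r{\left(4 \right)} = 22 \cdot 8 \cdot 4 \left(-2 + 4\right) = 176 \cdot 4 \cdot 2 = 176 \cdot 8 = 1408$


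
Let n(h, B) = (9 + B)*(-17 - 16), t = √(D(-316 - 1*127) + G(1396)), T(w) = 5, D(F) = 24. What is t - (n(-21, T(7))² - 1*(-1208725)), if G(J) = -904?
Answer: -1422169 + 4*I*√55 ≈ -1.4222e+6 + 29.665*I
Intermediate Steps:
t = 4*I*√55 (t = √(24 - 904) = √(-880) = 4*I*√55 ≈ 29.665*I)
n(h, B) = -297 - 33*B (n(h, B) = (9 + B)*(-33) = -297 - 33*B)
t - (n(-21, T(7))² - 1*(-1208725)) = 4*I*√55 - ((-297 - 33*5)² - 1*(-1208725)) = 4*I*√55 - ((-297 - 165)² + 1208725) = 4*I*√55 - ((-462)² + 1208725) = 4*I*√55 - (213444 + 1208725) = 4*I*√55 - 1*1422169 = 4*I*√55 - 1422169 = -1422169 + 4*I*√55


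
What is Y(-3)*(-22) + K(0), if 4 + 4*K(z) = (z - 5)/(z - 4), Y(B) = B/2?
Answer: 517/16 ≈ 32.313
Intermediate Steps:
Y(B) = B/2 (Y(B) = B*(1/2) = B/2)
K(z) = -1 + (-5 + z)/(4*(-4 + z)) (K(z) = -1 + ((z - 5)/(z - 4))/4 = -1 + ((-5 + z)/(-4 + z))/4 = -1 + (-5 + z)/(4*(-4 + z)))
Y(-3)*(-22) + K(0) = ((1/2)*(-3))*(-22) + (11 - 3*0)/(4*(-4 + 0)) = -3/2*(-22) + (1/4)*(11 + 0)/(-4) = 33 + (1/4)*(-1/4)*11 = 33 - 11/16 = 517/16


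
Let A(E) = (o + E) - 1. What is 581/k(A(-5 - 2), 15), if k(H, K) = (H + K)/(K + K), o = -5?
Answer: 8715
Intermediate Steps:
A(E) = -6 + E (A(E) = (-5 + E) - 1 = -6 + E)
k(H, K) = (H + K)/(2*K) (k(H, K) = (H + K)/((2*K)) = (H + K)*(1/(2*K)) = (H + K)/(2*K))
581/k(A(-5 - 2), 15) = 581/(((½)*((-6 + (-5 - 2)) + 15)/15)) = 581/(((½)*(1/15)*((-6 - 7) + 15))) = 581/(((½)*(1/15)*(-13 + 15))) = 581/(((½)*(1/15)*2)) = 581/(1/15) = 581*15 = 8715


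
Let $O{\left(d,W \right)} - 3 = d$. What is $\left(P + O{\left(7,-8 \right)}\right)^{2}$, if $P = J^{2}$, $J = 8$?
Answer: $5476$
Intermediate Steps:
$O{\left(d,W \right)} = 3 + d$
$P = 64$ ($P = 8^{2} = 64$)
$\left(P + O{\left(7,-8 \right)}\right)^{2} = \left(64 + \left(3 + 7\right)\right)^{2} = \left(64 + 10\right)^{2} = 74^{2} = 5476$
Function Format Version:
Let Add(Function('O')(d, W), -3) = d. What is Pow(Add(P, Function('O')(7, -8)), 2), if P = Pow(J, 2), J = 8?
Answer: 5476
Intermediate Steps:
Function('O')(d, W) = Add(3, d)
P = 64 (P = Pow(8, 2) = 64)
Pow(Add(P, Function('O')(7, -8)), 2) = Pow(Add(64, Add(3, 7)), 2) = Pow(Add(64, 10), 2) = Pow(74, 2) = 5476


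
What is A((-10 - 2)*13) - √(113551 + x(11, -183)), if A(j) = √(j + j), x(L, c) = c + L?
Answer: -√113379 + 2*I*√78 ≈ -336.72 + 17.664*I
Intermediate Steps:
x(L, c) = L + c
A(j) = √2*√j (A(j) = √(2*j) = √2*√j)
A((-10 - 2)*13) - √(113551 + x(11, -183)) = √2*√((-10 - 2)*13) - √(113551 + (11 - 183)) = √2*√(-12*13) - √(113551 - 172) = √2*√(-156) - √113379 = √2*(2*I*√39) - √113379 = 2*I*√78 - √113379 = -√113379 + 2*I*√78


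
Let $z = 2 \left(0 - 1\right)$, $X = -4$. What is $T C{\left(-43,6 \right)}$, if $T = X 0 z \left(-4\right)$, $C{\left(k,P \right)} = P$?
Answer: $0$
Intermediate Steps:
$z = -2$ ($z = 2 \left(-1\right) = -2$)
$T = 0$ ($T = \left(-4\right) 0 \left(-2\right) \left(-4\right) = 0 \left(-2\right) \left(-4\right) = 0 \left(-4\right) = 0$)
$T C{\left(-43,6 \right)} = 0 \cdot 6 = 0$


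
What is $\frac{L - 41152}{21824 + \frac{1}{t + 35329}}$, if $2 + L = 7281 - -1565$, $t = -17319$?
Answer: $- \frac{581867080}{393050241} \approx -1.4804$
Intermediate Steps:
$L = 8844$ ($L = -2 + \left(7281 - -1565\right) = -2 + \left(7281 + 1565\right) = -2 + 8846 = 8844$)
$\frac{L - 41152}{21824 + \frac{1}{t + 35329}} = \frac{8844 - 41152}{21824 + \frac{1}{-17319 + 35329}} = - \frac{32308}{21824 + \frac{1}{18010}} = - \frac{32308}{\frac{393050241}{18010}} = \left(-32308\right) \frac{18010}{393050241} = - \frac{581867080}{393050241}$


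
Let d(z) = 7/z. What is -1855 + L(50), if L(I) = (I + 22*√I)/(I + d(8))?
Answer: -754585/407 + 80*√2/37 ≈ -1851.0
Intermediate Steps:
L(I) = (I + 22*√I)/(7/8 + I) (L(I) = (I + 22*√I)/(I + 7/8) = (I + 22*√I)/(7/8 + I))
-1855 + L(50) = -1855 + 8*(50 + 22*√50)/(7 + 8*50) = -1855 + 8*(50 + 22*(5*√2))/(7 + 400) = -1855 + 8*(50 + 110*√2)/407 = -1855 + 8*(1/407)*(50 + 110*√2) = -1855 + (400/407 + 80*√2/37) = -754585/407 + 80*√2/37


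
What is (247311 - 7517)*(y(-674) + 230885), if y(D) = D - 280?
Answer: 55136074214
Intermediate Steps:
y(D) = -280 + D
(247311 - 7517)*(y(-674) + 230885) = (247311 - 7517)*((-280 - 674) + 230885) = 239794*(-954 + 230885) = 239794*229931 = 55136074214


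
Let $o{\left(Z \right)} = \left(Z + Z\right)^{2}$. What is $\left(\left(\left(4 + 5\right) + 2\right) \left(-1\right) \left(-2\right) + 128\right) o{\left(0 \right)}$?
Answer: $0$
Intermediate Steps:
$o{\left(Z \right)} = 4 Z^{2}$ ($o{\left(Z \right)} = \left(2 Z\right)^{2} = 4 Z^{2}$)
$\left(\left(\left(4 + 5\right) + 2\right) \left(-1\right) \left(-2\right) + 128\right) o{\left(0 \right)} = \left(\left(\left(4 + 5\right) + 2\right) \left(-1\right) \left(-2\right) + 128\right) 4 \cdot 0^{2} = \left(\left(9 + 2\right) \left(-1\right) \left(-2\right) + 128\right) 4 \cdot 0 = \left(11 \left(-1\right) \left(-2\right) + 128\right) 0 = \left(\left(-11\right) \left(-2\right) + 128\right) 0 = \left(22 + 128\right) 0 = 150 \cdot 0 = 0$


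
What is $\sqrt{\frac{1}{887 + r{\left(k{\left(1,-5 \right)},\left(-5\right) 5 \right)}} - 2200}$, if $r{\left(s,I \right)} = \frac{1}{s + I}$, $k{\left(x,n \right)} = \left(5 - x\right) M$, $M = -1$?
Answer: $\frac{i \sqrt{161729564318}}{8574} \approx 46.904 i$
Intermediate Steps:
$k{\left(x,n \right)} = -5 + x$ ($k{\left(x,n \right)} = \left(5 - x\right) \left(-1\right) = -5 + x$)
$r{\left(s,I \right)} = \frac{1}{I + s}$
$\sqrt{\frac{1}{887 + r{\left(k{\left(1,-5 \right)},\left(-5\right) 5 \right)}} - 2200} = \sqrt{\frac{1}{887 + \frac{1}{\left(-5\right) 5 + \left(-5 + 1\right)}} - 2200} = \sqrt{\frac{1}{887 + \frac{1}{-25 - 4}} - 2200} = \sqrt{\frac{1}{887 + \frac{1}{-29}} - 2200} = \sqrt{\frac{1}{887 - \frac{1}{29}} - 2200} = \sqrt{\frac{1}{\frac{25722}{29}} - 2200} = \sqrt{\frac{29}{25722} - 2200} = \sqrt{- \frac{56588371}{25722}} = \frac{i \sqrt{161729564318}}{8574}$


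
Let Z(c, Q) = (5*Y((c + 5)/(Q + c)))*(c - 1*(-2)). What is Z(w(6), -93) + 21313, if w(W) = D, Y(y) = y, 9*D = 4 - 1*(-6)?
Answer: 158624959/7443 ≈ 21312.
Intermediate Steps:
D = 10/9 (D = (4 - 1*(-6))/9 = (4 + 6)/9 = (1/9)*10 = 10/9 ≈ 1.1111)
w(W) = 10/9
Z(c, Q) = 5*(2 + c)*(5 + c)/(Q + c) (Z(c, Q) = (5*((c + 5)/(Q + c)))*(c - 1*(-2)) = (5*((5 + c)/(Q + c)))*(c + 2) = (5*((5 + c)/(Q + c)))*(2 + c) = (5*(5 + c)/(Q + c))*(2 + c) = 5*(2 + c)*(5 + c)/(Q + c))
Z(w(6), -93) + 21313 = 5*(2 + 10/9)*(5 + 10/9)/(-93 + 10/9) + 21313 = 5*(28/9)*(55/9)/(-827/9) + 21313 = 5*(-9/827)*(28/9)*(55/9) + 21313 = -7700/7443 + 21313 = 158624959/7443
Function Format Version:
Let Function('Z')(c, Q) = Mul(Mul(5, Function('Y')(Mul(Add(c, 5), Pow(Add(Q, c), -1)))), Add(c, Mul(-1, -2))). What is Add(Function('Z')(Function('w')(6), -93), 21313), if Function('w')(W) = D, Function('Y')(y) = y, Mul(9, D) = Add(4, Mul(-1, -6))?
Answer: Rational(158624959, 7443) ≈ 21312.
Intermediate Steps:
D = Rational(10, 9) (D = Mul(Rational(1, 9), Add(4, Mul(-1, -6))) = Mul(Rational(1, 9), Add(4, 6)) = Mul(Rational(1, 9), 10) = Rational(10, 9) ≈ 1.1111)
Function('w')(W) = Rational(10, 9)
Function('Z')(c, Q) = Mul(5, Pow(Add(Q, c), -1), Add(2, c), Add(5, c)) (Function('Z')(c, Q) = Mul(Mul(5, Mul(Add(c, 5), Pow(Add(Q, c), -1))), Add(c, Mul(-1, -2))) = Mul(Mul(5, Mul(Add(5, c), Pow(Add(Q, c), -1))), Add(c, 2)) = Mul(Mul(5, Mul(Pow(Add(Q, c), -1), Add(5, c))), Add(2, c)) = Mul(Mul(5, Pow(Add(Q, c), -1), Add(5, c)), Add(2, c)) = Mul(5, Pow(Add(Q, c), -1), Add(2, c), Add(5, c)))
Add(Function('Z')(Function('w')(6), -93), 21313) = Add(Mul(5, Pow(Add(-93, Rational(10, 9)), -1), Add(2, Rational(10, 9)), Add(5, Rational(10, 9))), 21313) = Add(Mul(5, Pow(Rational(-827, 9), -1), Rational(28, 9), Rational(55, 9)), 21313) = Add(Mul(5, Rational(-9, 827), Rational(28, 9), Rational(55, 9)), 21313) = Add(Rational(-7700, 7443), 21313) = Rational(158624959, 7443)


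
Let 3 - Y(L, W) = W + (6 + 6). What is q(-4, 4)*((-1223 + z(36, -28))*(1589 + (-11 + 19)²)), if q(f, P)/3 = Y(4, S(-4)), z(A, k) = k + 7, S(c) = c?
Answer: 30844980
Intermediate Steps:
Y(L, W) = -9 - W (Y(L, W) = 3 - (W + (6 + 6)) = 3 - (W + 12) = 3 - (12 + W) = 3 + (-12 - W) = -9 - W)
z(A, k) = 7 + k
q(f, P) = -15 (q(f, P) = 3*(-9 - 1*(-4)) = 3*(-9 + 4) = 3*(-5) = -15)
q(-4, 4)*((-1223 + z(36, -28))*(1589 + (-11 + 19)²)) = -15*(-1223 + (7 - 28))*(1589 + (-11 + 19)²) = -15*(-1223 - 21)*(1589 + 8²) = -(-18660)*(1589 + 64) = -(-18660)*1653 = -15*(-2056332) = 30844980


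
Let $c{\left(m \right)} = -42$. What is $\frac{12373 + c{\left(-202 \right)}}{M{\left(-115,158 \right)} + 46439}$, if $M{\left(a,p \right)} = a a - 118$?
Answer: $\frac{649}{3134} \approx 0.20708$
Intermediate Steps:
$M{\left(a,p \right)} = -118 + a^{2}$ ($M{\left(a,p \right)} = a^{2} - 118 = -118 + a^{2}$)
$\frac{12373 + c{\left(-202 \right)}}{M{\left(-115,158 \right)} + 46439} = \frac{12373 - 42}{\left(-118 + \left(-115\right)^{2}\right) + 46439} = \frac{12331}{\left(-118 + 13225\right) + 46439} = \frac{12331}{13107 + 46439} = \frac{12331}{59546} = 12331 \cdot \frac{1}{59546} = \frac{649}{3134}$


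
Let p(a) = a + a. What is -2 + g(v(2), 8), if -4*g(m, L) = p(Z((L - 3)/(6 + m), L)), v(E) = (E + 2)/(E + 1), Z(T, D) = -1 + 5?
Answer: -4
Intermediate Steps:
Z(T, D) = 4
v(E) = (2 + E)/(1 + E)
p(a) = 2*a
g(m, L) = -2 (g(m, L) = -4/2 = -¼*8 = -2)
-2 + g(v(2), 8) = -2 - 2 = -4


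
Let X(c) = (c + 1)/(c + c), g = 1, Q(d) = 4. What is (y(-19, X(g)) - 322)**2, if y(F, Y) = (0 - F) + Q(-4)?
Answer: 89401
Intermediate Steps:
X(c) = (1 + c)/(2*c) (X(c) = (1 + c)/((2*c)) = (1 + c)*(1/(2*c)) = (1 + c)/(2*c))
y(F, Y) = 4 - F (y(F, Y) = (0 - F) + 4 = -F + 4 = 4 - F)
(y(-19, X(g)) - 322)**2 = ((4 - 1*(-19)) - 322)**2 = ((4 + 19) - 322)**2 = (23 - 322)**2 = (-299)**2 = 89401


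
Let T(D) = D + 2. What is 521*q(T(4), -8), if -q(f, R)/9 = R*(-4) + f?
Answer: -178182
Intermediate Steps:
T(D) = 2 + D
q(f, R) = -9*f + 36*R (q(f, R) = -9*(R*(-4) + f) = -9*(-4*R + f) = -9*(f - 4*R) = -9*f + 36*R)
521*q(T(4), -8) = 521*(-9*(2 + 4) + 36*(-8)) = 521*(-9*6 - 288) = 521*(-54 - 288) = 521*(-342) = -178182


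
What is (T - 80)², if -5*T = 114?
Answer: 264196/25 ≈ 10568.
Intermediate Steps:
T = -114/5 (T = -⅕*114 = -114/5 ≈ -22.800)
(T - 80)² = (-114/5 - 80)² = (-514/5)² = 264196/25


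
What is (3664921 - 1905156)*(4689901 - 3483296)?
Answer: 2123341247825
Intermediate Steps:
(3664921 - 1905156)*(4689901 - 3483296) = 1759765*1206605 = 2123341247825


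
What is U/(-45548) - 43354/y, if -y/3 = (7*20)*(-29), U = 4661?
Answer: -8607877/2350740 ≈ -3.6618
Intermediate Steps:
y = 12180 (y = -3*7*20*(-29) = -420*(-29) = -3*(-4060) = 12180)
U/(-45548) - 43354/y = 4661/(-45548) - 43354/12180 = 4661*(-1/45548) - 43354*1/12180 = -79/772 - 21677/6090 = -8607877/2350740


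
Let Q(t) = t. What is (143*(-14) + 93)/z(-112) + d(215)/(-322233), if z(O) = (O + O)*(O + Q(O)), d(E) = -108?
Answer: -203241263/5389454336 ≈ -0.037711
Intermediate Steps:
z(O) = 4*O**2 (z(O) = (O + O)*(O + O) = (2*O)*(2*O) = 4*O**2)
(143*(-14) + 93)/z(-112) + d(215)/(-322233) = (143*(-14) + 93)/((4*(-112)**2)) - 108/(-322233) = (-2002 + 93)/((4*12544)) - 108*(-1/322233) = -1909/50176 + 36/107411 = -203241263/5389454336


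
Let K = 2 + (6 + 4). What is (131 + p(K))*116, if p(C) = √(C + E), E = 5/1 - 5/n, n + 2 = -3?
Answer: 15196 + 348*√2 ≈ 15688.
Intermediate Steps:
n = -5 (n = -2 - 3 = -5)
K = 12 (K = 2 + 10 = 12)
E = 6 (E = 5/1 - 5/(-5) = 5*1 - 5*(-⅕) = 5 + 1 = 6)
p(C) = √(6 + C) (p(C) = √(C + 6) = √(6 + C))
(131 + p(K))*116 = (131 + √(6 + 12))*116 = (131 + √18)*116 = (131 + 3*√2)*116 = 15196 + 348*√2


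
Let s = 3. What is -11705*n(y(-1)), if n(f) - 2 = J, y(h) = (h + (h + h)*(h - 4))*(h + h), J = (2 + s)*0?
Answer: -23410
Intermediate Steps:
J = 0 (J = (2 + 3)*0 = 5*0 = 0)
y(h) = 2*h*(h + 2*h*(-4 + h)) (y(h) = (h + (2*h)*(-4 + h))*(2*h) = (h + 2*h*(-4 + h))*(2*h) = 2*h*(h + 2*h*(-4 + h)))
n(f) = 2 (n(f) = 2 + 0 = 2)
-11705*n(y(-1)) = -11705*2 = -23410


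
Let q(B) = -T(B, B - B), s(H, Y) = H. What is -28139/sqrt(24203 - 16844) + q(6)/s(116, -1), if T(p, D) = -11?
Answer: 11/116 - 28139*sqrt(7359)/7359 ≈ -327.92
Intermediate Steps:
q(B) = 11 (q(B) = -1*(-11) = 11)
-28139/sqrt(24203 - 16844) + q(6)/s(116, -1) = -28139/sqrt(24203 - 16844) + 11/116 = -28139*sqrt(7359)/7359 + 11*(1/116) = -28139*sqrt(7359)/7359 + 11/116 = 11/116 - 28139*sqrt(7359)/7359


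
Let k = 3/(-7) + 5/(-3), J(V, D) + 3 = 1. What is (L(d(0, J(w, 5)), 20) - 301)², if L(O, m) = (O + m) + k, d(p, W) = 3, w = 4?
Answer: 34597924/441 ≈ 78453.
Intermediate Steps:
J(V, D) = -2 (J(V, D) = -3 + 1 = -2)
k = -44/21 (k = 3*(-⅐) + 5*(-⅓) = -3/7 - 5/3 = -44/21 ≈ -2.0952)
L(O, m) = -44/21 + O + m (L(O, m) = (O + m) - 44/21 = -44/21 + O + m)
(L(d(0, J(w, 5)), 20) - 301)² = ((-44/21 + 3 + 20) - 301)² = (439/21 - 301)² = (-5882/21)² = 34597924/441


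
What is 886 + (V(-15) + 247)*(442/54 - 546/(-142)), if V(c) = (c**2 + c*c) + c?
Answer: 17426746/1917 ≈ 9090.6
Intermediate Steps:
V(c) = c + 2*c**2 (V(c) = (c**2 + c**2) + c = 2*c**2 + c = c + 2*c**2)
886 + (V(-15) + 247)*(442/54 - 546/(-142)) = 886 + (-15*(1 + 2*(-15)) + 247)*(442/54 - 546/(-142)) = 886 + (-15*(1 - 30) + 247)*(442*(1/54) - 546*(-1/142)) = 886 + (-15*(-29) + 247)*(221/27 + 273/71) = 886 + (435 + 247)*(23062/1917) = 886 + 682*(23062/1917) = 886 + 15728284/1917 = 17426746/1917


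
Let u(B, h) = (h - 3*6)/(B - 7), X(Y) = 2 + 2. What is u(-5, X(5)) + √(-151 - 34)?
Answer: 7/6 + I*√185 ≈ 1.1667 + 13.601*I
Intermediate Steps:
X(Y) = 4
u(B, h) = (-18 + h)/(-7 + B) (u(B, h) = (h - 18)/(-7 + B) = (-18 + h)/(-7 + B))
u(-5, X(5)) + √(-151 - 34) = (-18 + 4)/(-7 - 5) + √(-151 - 34) = -14/(-12) + √(-185) = -1/12*(-14) + I*√185 = 7/6 + I*√185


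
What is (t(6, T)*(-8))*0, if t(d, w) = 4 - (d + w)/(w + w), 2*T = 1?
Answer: 0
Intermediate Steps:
T = ½ (T = (½)*1 = ½ ≈ 0.50000)
t(d, w) = 4 - (d + w)/(2*w)
(t(6, T)*(-8))*0 = (((-1*6 + 7*(½))/(2*(½)))*(-8))*0 = (((½)*2*(-6 + 7/2))*(-8))*0 = (((½)*2*(-5/2))*(-8))*0 = -5/2*(-8)*0 = 20*0 = 0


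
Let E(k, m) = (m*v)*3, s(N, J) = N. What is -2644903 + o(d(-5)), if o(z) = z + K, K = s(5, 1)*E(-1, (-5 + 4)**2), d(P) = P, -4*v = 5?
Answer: -10579707/4 ≈ -2.6449e+6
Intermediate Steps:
v = -5/4 (v = -1/4*5 = -5/4 ≈ -1.2500)
E(k, m) = -15*m/4 (E(k, m) = (m*(-5/4))*3 = -5*m/4*3 = -15*m/4)
K = -75/4 (K = 5*(-15*(-5 + 4)**2/4) = 5*(-15/4*(-1)**2) = 5*(-15/4*1) = 5*(-15/4) = -75/4 ≈ -18.750)
o(z) = -75/4 + z (o(z) = z - 75/4 = -75/4 + z)
-2644903 + o(d(-5)) = -2644903 + (-75/4 - 5) = -2644903 - 95/4 = -10579707/4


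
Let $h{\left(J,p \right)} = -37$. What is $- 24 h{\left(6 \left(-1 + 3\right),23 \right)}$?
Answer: $888$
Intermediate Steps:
$- 24 h{\left(6 \left(-1 + 3\right),23 \right)} = \left(-24\right) \left(-37\right) = 888$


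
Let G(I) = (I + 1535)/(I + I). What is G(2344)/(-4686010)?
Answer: -3879/21968014880 ≈ -1.7657e-7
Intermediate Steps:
G(I) = (1535 + I)/(2*I) (G(I) = (1535 + I)/((2*I)) = (1535 + I)*(1/(2*I)) = (1535 + I)/(2*I))
G(2344)/(-4686010) = ((½)*(1535 + 2344)/2344)/(-4686010) = ((½)*(1/2344)*3879)*(-1/4686010) = (3879/4688)*(-1/4686010) = -3879/21968014880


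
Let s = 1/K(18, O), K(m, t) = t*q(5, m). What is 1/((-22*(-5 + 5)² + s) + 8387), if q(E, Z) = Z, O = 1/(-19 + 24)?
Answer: 18/150971 ≈ 0.00011923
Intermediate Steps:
O = ⅕ (O = 1/5 = ⅕ ≈ 0.20000)
K(m, t) = m*t (K(m, t) = t*m = m*t)
s = 5/18 (s = 1/(18*(⅕)) = 1/(18/5) = 5/18 ≈ 0.27778)
1/((-22*(-5 + 5)² + s) + 8387) = 1/((-22*(-5 + 5)² + 5/18) + 8387) = 1/((-22*0² + 5/18) + 8387) = 1/((-22*0 + 5/18) + 8387) = 1/((0 + 5/18) + 8387) = 1/(5/18 + 8387) = 1/(150971/18) = 18/150971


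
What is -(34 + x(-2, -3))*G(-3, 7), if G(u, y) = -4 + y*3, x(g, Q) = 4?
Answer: -646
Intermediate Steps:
G(u, y) = -4 + 3*y
-(34 + x(-2, -3))*G(-3, 7) = -(34 + 4)*(-4 + 3*7) = -38*(-4 + 21) = -38*17 = -1*646 = -646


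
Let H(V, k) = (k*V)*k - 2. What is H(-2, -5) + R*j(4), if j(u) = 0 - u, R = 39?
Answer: -208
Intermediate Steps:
H(V, k) = -2 + V*k**2 (H(V, k) = (V*k)*k - 2 = V*k**2 - 2 = -2 + V*k**2)
j(u) = -u
H(-2, -5) + R*j(4) = (-2 - 2*(-5)**2) + 39*(-1*4) = (-2 - 2*25) + 39*(-4) = (-2 - 50) - 156 = -52 - 156 = -208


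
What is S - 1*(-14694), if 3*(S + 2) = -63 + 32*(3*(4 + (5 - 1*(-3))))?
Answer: 15055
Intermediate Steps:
S = 361 (S = -2 + (-63 + 32*(3*(4 + (5 - 1*(-3)))))/3 = -2 + (-63 + 32*(3*(4 + (5 + 3))))/3 = -2 + (-63 + 32*(3*(4 + 8)))/3 = -2 + (-63 + 32*(3*12))/3 = -2 + (-63 + 32*36)/3 = -2 + (-63 + 1152)/3 = -2 + (⅓)*1089 = -2 + 363 = 361)
S - 1*(-14694) = 361 - 1*(-14694) = 361 + 14694 = 15055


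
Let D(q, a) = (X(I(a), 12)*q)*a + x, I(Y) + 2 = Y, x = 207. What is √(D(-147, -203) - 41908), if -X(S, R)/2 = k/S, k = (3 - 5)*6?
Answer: I*√1899302245/205 ≈ 212.59*I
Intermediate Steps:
k = -12 (k = -2*6 = -12)
I(Y) = -2 + Y
X(S, R) = 24/S (X(S, R) = -(-24)/S = 24/S)
D(q, a) = 207 + 24*a*q/(-2 + a) (D(q, a) = ((24/(-2 + a))*q)*a + 207 = (24*q/(-2 + a))*a + 207 = 24*a*q/(-2 + a) + 207 = 207 + 24*a*q/(-2 + a))
√(D(-147, -203) - 41908) = √(3*(-138 + 69*(-203) + 8*(-203)*(-147))/(-2 - 203) - 41908) = √(3*(-138 - 14007 + 238728)/(-205) - 41908) = √(3*(-1/205)*224583 - 41908) = √(-673749/205 - 41908) = √(-9264889/205) = I*√1899302245/205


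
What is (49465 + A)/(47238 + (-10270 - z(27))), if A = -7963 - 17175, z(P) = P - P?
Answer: 24327/36968 ≈ 0.65806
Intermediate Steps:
z(P) = 0
A = -25138
(49465 + A)/(47238 + (-10270 - z(27))) = (49465 - 25138)/(47238 + (-10270 - 1*0)) = 24327/(47238 + (-10270 + 0)) = 24327/(47238 - 10270) = 24327/36968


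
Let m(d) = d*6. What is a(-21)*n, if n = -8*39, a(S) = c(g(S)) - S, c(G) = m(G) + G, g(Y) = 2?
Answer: -10920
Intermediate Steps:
m(d) = 6*d
c(G) = 7*G (c(G) = 6*G + G = 7*G)
a(S) = 14 - S (a(S) = 7*2 - S = 14 - S)
n = -312
a(-21)*n = (14 - 1*(-21))*(-312) = (14 + 21)*(-312) = 35*(-312) = -10920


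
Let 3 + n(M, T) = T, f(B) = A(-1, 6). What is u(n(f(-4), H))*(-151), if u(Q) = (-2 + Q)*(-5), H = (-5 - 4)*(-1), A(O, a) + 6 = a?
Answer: 3020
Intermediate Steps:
A(O, a) = -6 + a
f(B) = 0 (f(B) = -6 + 6 = 0)
H = 9 (H = -9*(-1) = 9)
n(M, T) = -3 + T
u(Q) = 10 - 5*Q
u(n(f(-4), H))*(-151) = (10 - 5*(-3 + 9))*(-151) = (10 - 5*6)*(-151) = (10 - 30)*(-151) = -20*(-151) = 3020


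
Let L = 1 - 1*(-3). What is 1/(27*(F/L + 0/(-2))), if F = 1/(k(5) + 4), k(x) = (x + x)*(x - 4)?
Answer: 56/27 ≈ 2.0741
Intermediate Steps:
L = 4 (L = 1 + 3 = 4)
k(x) = 2*x*(-4 + x) (k(x) = (2*x)*(-4 + x) = 2*x*(-4 + x))
F = 1/14 (F = 1/(2*5*(-4 + 5) + 4) = 1/(2*5*1 + 4) = 1/(10 + 4) = 1/14 ≈ 0.071429)
1/(27*(F/L + 0/(-2))) = 1/(27*((1/14)/4 + 0/(-2))) = 1/(27*((1/14)*(1/4) + 0*(-1/2))) = 1/(27*(1/56 + 0)) = 1/(27*(1/56)) = 1/(27/56) = 56/27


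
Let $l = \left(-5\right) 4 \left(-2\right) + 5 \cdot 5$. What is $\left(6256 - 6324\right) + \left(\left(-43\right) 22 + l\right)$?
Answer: $-949$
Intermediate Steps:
$l = 65$ ($l = \left(-20\right) \left(-2\right) + 25 = 40 + 25 = 65$)
$\left(6256 - 6324\right) + \left(\left(-43\right) 22 + l\right) = \left(6256 - 6324\right) + \left(\left(-43\right) 22 + 65\right) = -68 + \left(-946 + 65\right) = -68 - 881 = -949$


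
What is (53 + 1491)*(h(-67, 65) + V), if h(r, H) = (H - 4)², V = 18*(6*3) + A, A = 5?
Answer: 6253200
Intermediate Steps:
V = 329 (V = 18*(6*3) + 5 = 18*18 + 5 = 324 + 5 = 329)
h(r, H) = (-4 + H)²
(53 + 1491)*(h(-67, 65) + V) = (53 + 1491)*((-4 + 65)² + 329) = 1544*(61² + 329) = 1544*(3721 + 329) = 1544*4050 = 6253200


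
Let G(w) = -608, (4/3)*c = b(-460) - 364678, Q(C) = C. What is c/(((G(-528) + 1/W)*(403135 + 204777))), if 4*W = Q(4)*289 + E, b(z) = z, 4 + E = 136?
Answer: 88180827/119013971800 ≈ 0.00074093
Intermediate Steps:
E = 132 (E = -4 + 136 = 132)
W = 322 (W = (4*289 + 132)/4 = (1156 + 132)/4 = (¼)*1288 = 322)
c = -547707/2 (c = 3*(-460 - 364678)/4 = (¾)*(-365138) = -547707/2 ≈ -2.7385e+5)
c/(((G(-528) + 1/W)*(403135 + 204777))) = -547707*1/((-608 + 1/322)*(403135 + 204777))/2 = -547707*1/(607912*(-608 + 1/322))/2 = -547707/(2*((-195775/322*607912))) = -547707/(2*(-59506985900/161)) = -547707/2*(-161/59506985900) = 88180827/119013971800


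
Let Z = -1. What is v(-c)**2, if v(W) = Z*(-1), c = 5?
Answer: 1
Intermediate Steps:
v(W) = 1 (v(W) = -1*(-1) = 1)
v(-c)**2 = 1**2 = 1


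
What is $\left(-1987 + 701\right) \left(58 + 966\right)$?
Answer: $-1316864$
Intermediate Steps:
$\left(-1987 + 701\right) \left(58 + 966\right) = \left(-1286\right) 1024 = -1316864$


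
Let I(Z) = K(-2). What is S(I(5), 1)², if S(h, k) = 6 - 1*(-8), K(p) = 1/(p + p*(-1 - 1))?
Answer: 196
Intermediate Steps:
K(p) = -1/p (K(p) = 1/(p + p*(-2)) = 1/(p - 2*p) = 1/(-p) = -1/p)
I(Z) = ½ (I(Z) = -1/(-2) = -1*(-½) = ½)
S(h, k) = 14 (S(h, k) = 6 + 8 = 14)
S(I(5), 1)² = 14² = 196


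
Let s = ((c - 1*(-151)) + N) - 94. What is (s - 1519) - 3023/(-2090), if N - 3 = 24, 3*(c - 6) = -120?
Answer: -3067187/2090 ≈ -1467.6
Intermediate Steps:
c = -34 (c = 6 + (⅓)*(-120) = 6 - 40 = -34)
N = 27 (N = 3 + 24 = 27)
s = 50 (s = ((-34 - 1*(-151)) + 27) - 94 = ((-34 + 151) + 27) - 94 = (117 + 27) - 94 = 144 - 94 = 50)
(s - 1519) - 3023/(-2090) = (50 - 1519) - 3023/(-2090) = -1469 - 3023*(-1/2090) = -1469 + 3023/2090 = -3067187/2090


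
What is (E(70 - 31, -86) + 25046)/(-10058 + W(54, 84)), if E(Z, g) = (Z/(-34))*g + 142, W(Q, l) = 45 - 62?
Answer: -429873/171275 ≈ -2.5098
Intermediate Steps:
W(Q, l) = -17
E(Z, g) = 142 - Z*g/34 (E(Z, g) = (Z*(-1/34))*g + 142 = (-Z/34)*g + 142 = -Z*g/34 + 142 = 142 - Z*g/34)
(E(70 - 31, -86) + 25046)/(-10058 + W(54, 84)) = ((142 - 1/34*(70 - 31)*(-86)) + 25046)/(-10058 - 17) = ((142 - 1/34*39*(-86)) + 25046)/(-10075) = ((142 + 1677/17) + 25046)*(-1/10075) = (4091/17 + 25046)*(-1/10075) = (429873/17)*(-1/10075) = -429873/171275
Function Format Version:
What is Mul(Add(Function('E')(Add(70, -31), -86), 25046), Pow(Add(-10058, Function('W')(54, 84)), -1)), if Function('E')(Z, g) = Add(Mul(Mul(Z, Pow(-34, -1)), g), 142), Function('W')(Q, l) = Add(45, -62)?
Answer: Rational(-429873, 171275) ≈ -2.5098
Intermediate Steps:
Function('W')(Q, l) = -17
Function('E')(Z, g) = Add(142, Mul(Rational(-1, 34), Z, g)) (Function('E')(Z, g) = Add(Mul(Mul(Z, Rational(-1, 34)), g), 142) = Add(Mul(Mul(Rational(-1, 34), Z), g), 142) = Add(Mul(Rational(-1, 34), Z, g), 142) = Add(142, Mul(Rational(-1, 34), Z, g)))
Mul(Add(Function('E')(Add(70, -31), -86), 25046), Pow(Add(-10058, Function('W')(54, 84)), -1)) = Mul(Add(Add(142, Mul(Rational(-1, 34), Add(70, -31), -86)), 25046), Pow(Add(-10058, -17), -1)) = Mul(Add(Add(142, Mul(Rational(-1, 34), 39, -86)), 25046), Pow(-10075, -1)) = Mul(Add(Add(142, Rational(1677, 17)), 25046), Rational(-1, 10075)) = Mul(Add(Rational(4091, 17), 25046), Rational(-1, 10075)) = Mul(Rational(429873, 17), Rational(-1, 10075)) = Rational(-429873, 171275)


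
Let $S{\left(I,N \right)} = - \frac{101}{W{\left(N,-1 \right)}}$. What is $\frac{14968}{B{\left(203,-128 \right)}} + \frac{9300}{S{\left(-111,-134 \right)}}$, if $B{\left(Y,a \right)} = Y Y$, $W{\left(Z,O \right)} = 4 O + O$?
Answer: $\frac{1917730268}{4162109} \approx 460.76$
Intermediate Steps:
$W{\left(Z,O \right)} = 5 O$
$B{\left(Y,a \right)} = Y^{2}$
$S{\left(I,N \right)} = \frac{101}{5}$ ($S{\left(I,N \right)} = - \frac{101}{5 \left(-1\right)} = - \frac{101}{-5} = \left(-101\right) \left(- \frac{1}{5}\right) = \frac{101}{5}$)
$\frac{14968}{B{\left(203,-128 \right)}} + \frac{9300}{S{\left(-111,-134 \right)}} = \frac{14968}{203^{2}} + \frac{9300}{\frac{101}{5}} = \frac{14968}{41209} + 9300 \cdot \frac{5}{101} = 14968 \cdot \frac{1}{41209} + \frac{46500}{101} = \frac{14968}{41209} + \frac{46500}{101} = \frac{1917730268}{4162109}$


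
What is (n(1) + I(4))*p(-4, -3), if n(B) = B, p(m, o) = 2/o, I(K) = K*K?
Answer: -34/3 ≈ -11.333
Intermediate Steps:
I(K) = K²
(n(1) + I(4))*p(-4, -3) = (1 + 4²)*(2/(-3)) = (1 + 16)*(2*(-⅓)) = 17*(-⅔) = -34/3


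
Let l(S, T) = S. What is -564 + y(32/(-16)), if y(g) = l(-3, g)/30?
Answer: -5641/10 ≈ -564.10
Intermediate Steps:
y(g) = -⅒ (y(g) = -3/30 = -3*1/30 = -⅒)
-564 + y(32/(-16)) = -564 - ⅒ = -5641/10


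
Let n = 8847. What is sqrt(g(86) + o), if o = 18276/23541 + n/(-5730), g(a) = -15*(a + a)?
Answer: I*sqrt(579726219435916910)/14987770 ≈ 50.801*I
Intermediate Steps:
g(a) = -30*a
o = -11505083/14987770 (o = 18276/23541 + 8847/(-5730) = 18276*(1/23541) + 8847*(-1/5730) = 6092/7847 - 2949/1910 = -11505083/14987770 ≈ -0.76763)
sqrt(g(86) + o) = sqrt(-30*86 - 11505083/14987770) = sqrt(-2580 - 11505083/14987770) = sqrt(-38679951683/14987770) = I*sqrt(579726219435916910)/14987770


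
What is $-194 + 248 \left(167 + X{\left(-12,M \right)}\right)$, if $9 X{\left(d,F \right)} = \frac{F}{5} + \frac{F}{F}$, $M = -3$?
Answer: $\frac{1855486}{45} \approx 41233.0$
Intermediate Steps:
$X{\left(d,F \right)} = \frac{1}{9} + \frac{F}{45}$ ($X{\left(d,F \right)} = \frac{\frac{F}{5} + \frac{F}{F}}{9} = \frac{F \frac{1}{5} + 1}{9} = \frac{\frac{F}{5} + 1}{9} = \frac{1 + \frac{F}{5}}{9} = \frac{1}{9} + \frac{F}{45}$)
$-194 + 248 \left(167 + X{\left(-12,M \right)}\right) = -194 + 248 \left(167 + \left(\frac{1}{9} + \frac{1}{45} \left(-3\right)\right)\right) = -194 + 248 \left(167 + \left(\frac{1}{9} - \frac{1}{15}\right)\right) = -194 + 248 \left(167 + \frac{2}{45}\right) = -194 + 248 \cdot \frac{7517}{45} = -194 + \frac{1864216}{45} = \frac{1855486}{45}$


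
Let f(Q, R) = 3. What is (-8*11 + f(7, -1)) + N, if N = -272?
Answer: -357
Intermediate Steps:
(-8*11 + f(7, -1)) + N = (-8*11 + 3) - 272 = (-88 + 3) - 272 = -85 - 272 = -357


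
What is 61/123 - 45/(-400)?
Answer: 5987/9840 ≈ 0.60843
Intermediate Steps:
61/123 - 45/(-400) = 61*(1/123) - 45*(-1/400) = 61/123 + 9/80 = 5987/9840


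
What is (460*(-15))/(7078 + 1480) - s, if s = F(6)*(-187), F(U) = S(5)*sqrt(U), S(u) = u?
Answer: -3450/4279 + 935*sqrt(6) ≈ 2289.5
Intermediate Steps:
F(U) = 5*sqrt(U)
s = -935*sqrt(6) (s = (5*sqrt(6))*(-187) = -935*sqrt(6) ≈ -2290.3)
(460*(-15))/(7078 + 1480) - s = (460*(-15))/(7078 + 1480) - (-935)*sqrt(6) = -6900/8558 + 935*sqrt(6) = -6900*1/8558 + 935*sqrt(6) = -3450/4279 + 935*sqrt(6)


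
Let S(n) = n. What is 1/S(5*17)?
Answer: 1/85 ≈ 0.011765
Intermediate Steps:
1/S(5*17) = 1/(5*17) = 1/85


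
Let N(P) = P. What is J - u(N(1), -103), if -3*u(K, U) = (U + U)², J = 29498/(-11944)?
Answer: 253383545/17916 ≈ 14143.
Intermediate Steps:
J = -14749/5972 (J = 29498*(-1/11944) = -14749/5972 ≈ -2.4697)
u(K, U) = -4*U²/3 (u(K, U) = -(U + U)²/3 = -4*U²/3)
J - u(N(1), -103) = -14749/5972 - (-4)*(-103)²/3 = -14749/5972 - (-4)*10609/3 = -14749/5972 - 1*(-42436/3) = -14749/5972 + 42436/3 = 253383545/17916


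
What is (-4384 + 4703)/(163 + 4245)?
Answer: 11/152 ≈ 0.072368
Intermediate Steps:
(-4384 + 4703)/(163 + 4245) = 319/4408 = 319*(1/4408) = 11/152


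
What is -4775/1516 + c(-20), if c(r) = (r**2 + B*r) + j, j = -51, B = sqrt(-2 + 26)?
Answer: 524309/1516 - 40*sqrt(6) ≈ 247.87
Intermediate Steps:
B = 2*sqrt(6) (B = sqrt(24) = 2*sqrt(6) ≈ 4.8990)
c(r) = -51 + r**2 + 2*r*sqrt(6) (c(r) = (r**2 + (2*sqrt(6))*r) - 51 = (r**2 + 2*r*sqrt(6)) - 51 = -51 + r**2 + 2*r*sqrt(6))
-4775/1516 + c(-20) = -4775/1516 + (-51 + (-20)**2 + 2*(-20)*sqrt(6)) = -4775*1/1516 + (-51 + 400 - 40*sqrt(6)) = -4775/1516 + (349 - 40*sqrt(6)) = 524309/1516 - 40*sqrt(6)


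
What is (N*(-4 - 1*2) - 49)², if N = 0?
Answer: 2401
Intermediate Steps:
(N*(-4 - 1*2) - 49)² = (0*(-4 - 1*2) - 49)² = (0*(-4 - 2) - 49)² = (0*(-6) - 49)² = (0 - 49)² = (-49)² = 2401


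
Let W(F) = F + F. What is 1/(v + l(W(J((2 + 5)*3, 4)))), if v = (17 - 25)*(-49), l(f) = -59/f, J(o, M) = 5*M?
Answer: 40/15621 ≈ 0.0025607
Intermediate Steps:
W(F) = 2*F
v = 392 (v = -8*(-49) = 392)
1/(v + l(W(J((2 + 5)*3, 4)))) = 1/(392 - 59/(2*(5*4))) = 1/(392 - 59/(2*20)) = 1/(392 - 59/40) = 1/(15621/40) = 40/15621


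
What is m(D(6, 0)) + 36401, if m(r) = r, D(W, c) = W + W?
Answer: 36413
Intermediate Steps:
D(W, c) = 2*W
m(D(6, 0)) + 36401 = 2*6 + 36401 = 12 + 36401 = 36413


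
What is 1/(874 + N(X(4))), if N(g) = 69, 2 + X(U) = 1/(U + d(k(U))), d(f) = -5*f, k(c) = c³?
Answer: 1/943 ≈ 0.0010604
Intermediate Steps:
X(U) = -2 + 1/(U - 5*U³)
1/(874 + N(X(4))) = 1/(874 + 69) = 1/943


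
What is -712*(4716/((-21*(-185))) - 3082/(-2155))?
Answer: -210149648/111629 ≈ -1882.6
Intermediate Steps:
-712*(4716/((-21*(-185))) - 3082/(-2155)) = -712*(4716/3885 - 3082*(-1/2155)) = -712*(4716*(1/3885) + 3082/2155) = -712*(1572/1295 + 3082/2155) = -712*295154/111629 = -210149648/111629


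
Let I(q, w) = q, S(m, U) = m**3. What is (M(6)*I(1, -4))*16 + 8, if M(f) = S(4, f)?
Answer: 1032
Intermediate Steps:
M(f) = 64 (M(f) = 4**3 = 64)
(M(6)*I(1, -4))*16 + 8 = (64*1)*16 + 8 = 64*16 + 8 = 1024 + 8 = 1032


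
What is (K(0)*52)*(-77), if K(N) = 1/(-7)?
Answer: 572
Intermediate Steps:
K(N) = -⅐
(K(0)*52)*(-77) = -⅐*52*(-77) = -52/7*(-77) = 572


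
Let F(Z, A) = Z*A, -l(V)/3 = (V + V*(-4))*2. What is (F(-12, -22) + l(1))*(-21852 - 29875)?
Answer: -14587014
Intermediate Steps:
l(V) = 18*V (l(V) = -3*(V + V*(-4))*2 = -3*(V - 4*V)*2 = -3*(-3*V)*2 = -(-18)*V = 18*V)
F(Z, A) = A*Z
(F(-12, -22) + l(1))*(-21852 - 29875) = (-22*(-12) + 18*1)*(-21852 - 29875) = (264 + 18)*(-51727) = 282*(-51727) = -14587014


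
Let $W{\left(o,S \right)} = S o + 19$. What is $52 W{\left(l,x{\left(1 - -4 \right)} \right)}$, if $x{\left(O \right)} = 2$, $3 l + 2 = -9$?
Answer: $\frac{1820}{3} \approx 606.67$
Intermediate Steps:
$l = - \frac{11}{3}$ ($l = - \frac{2}{3} + \frac{1}{3} \left(-9\right) = - \frac{2}{3} - 3 = - \frac{11}{3} \approx -3.6667$)
$W{\left(o,S \right)} = 19 + S o$
$52 W{\left(l,x{\left(1 - -4 \right)} \right)} = 52 \left(19 + 2 \left(- \frac{11}{3}\right)\right) = 52 \left(19 - \frac{22}{3}\right) = 52 \cdot \frac{35}{3} = \frac{1820}{3}$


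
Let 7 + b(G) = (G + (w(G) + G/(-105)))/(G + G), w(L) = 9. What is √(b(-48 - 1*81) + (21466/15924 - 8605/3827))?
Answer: I*√235057713793380310/177745015 ≈ 2.7277*I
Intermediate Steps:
b(G) = -7 + (9 + 104*G/105)/(2*G) (b(G) = -7 + (G + (9 + G/(-105)))/(G + G) = -7 + (G + (9 + G*(-1/105)))/((2*G)) = -7 + (G + (9 - G/105))*(1/(2*G)) = -7 + (9 + 104*G/105)*(1/(2*G)) = -7 + (9 + 104*G/105)/(2*G))
√(b(-48 - 1*81) + (21466/15924 - 8605/3827)) = √((945 - 1366*(-48 - 1*81))/(210*(-48 - 1*81)) + (21466/15924 - 8605/3827)) = √((945 - 1366*(-48 - 81))/(210*(-48 - 81)) + (21466*(1/15924) - 8605*1/3827)) = √((1/210)*(945 - 1366*(-129))/(-129) + (10733/7962 - 8605/3827)) = √((1/210)*(-1/129)*(945 + 176214) - 27437819/30470574) = √((1/210)*(-1/129)*177159 - 27437819/30470574) = √(-59053/9030 - 27437819/30470574) = √(-1322443354/177745015) = I*√235057713793380310/177745015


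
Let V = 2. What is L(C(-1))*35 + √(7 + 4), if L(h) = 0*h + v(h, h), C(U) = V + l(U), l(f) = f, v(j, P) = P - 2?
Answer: -35 + √11 ≈ -31.683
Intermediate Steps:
v(j, P) = -2 + P
C(U) = 2 + U
L(h) = -2 + h (L(h) = 0*h + (-2 + h) = 0 + (-2 + h) = -2 + h)
L(C(-1))*35 + √(7 + 4) = (-2 + (2 - 1))*35 + √(7 + 4) = (-2 + 1)*35 + √11 = -1*35 + √11 = -35 + √11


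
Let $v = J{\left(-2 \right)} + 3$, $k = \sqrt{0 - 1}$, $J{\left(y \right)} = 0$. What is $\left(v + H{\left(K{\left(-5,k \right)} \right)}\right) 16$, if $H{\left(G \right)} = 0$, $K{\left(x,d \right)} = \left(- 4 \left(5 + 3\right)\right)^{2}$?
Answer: $48$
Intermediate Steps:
$k = i$ ($k = \sqrt{-1} = i \approx 1.0 i$)
$v = 3$ ($v = 0 + 3 = 3$)
$K{\left(x,d \right)} = 1024$ ($K{\left(x,d \right)} = \left(\left(-4\right) 8\right)^{2} = \left(-32\right)^{2} = 1024$)
$\left(v + H{\left(K{\left(-5,k \right)} \right)}\right) 16 = \left(3 + 0\right) 16 = 3 \cdot 16 = 48$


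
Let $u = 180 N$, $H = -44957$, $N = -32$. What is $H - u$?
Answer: $-39197$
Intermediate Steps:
$u = -5760$ ($u = 180 \left(-32\right) = -5760$)
$H - u = -44957 - -5760 = -44957 + 5760 = -39197$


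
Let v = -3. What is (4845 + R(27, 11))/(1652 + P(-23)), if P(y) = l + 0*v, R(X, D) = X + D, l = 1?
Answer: 257/87 ≈ 2.9540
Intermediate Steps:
R(X, D) = D + X
P(y) = 1 (P(y) = 1 + 0*(-3) = 1 + 0 = 1)
(4845 + R(27, 11))/(1652 + P(-23)) = (4845 + (11 + 27))/(1652 + 1) = (4845 + 38)/1653 = 4883*(1/1653) = 257/87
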